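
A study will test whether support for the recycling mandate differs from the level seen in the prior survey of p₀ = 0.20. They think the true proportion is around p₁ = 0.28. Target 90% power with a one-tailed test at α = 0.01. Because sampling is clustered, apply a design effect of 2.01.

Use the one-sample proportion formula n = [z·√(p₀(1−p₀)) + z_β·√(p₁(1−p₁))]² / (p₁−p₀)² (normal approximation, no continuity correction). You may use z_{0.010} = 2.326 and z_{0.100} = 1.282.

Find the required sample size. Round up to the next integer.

n = [z_α·√(p₀q₀) + z_β·√(p₁q₁)]² / (p₁ − p₀)²
  = [2.326·√(0.20·0.80) + 1.282·√(0.28·0.72)]² / (0.08)²
  = [2.326·0.4000 + 1.282·0.4490]² / 0.0064
  = [1.5060]² / 0.0064
  = 354.39
Design effect: 2.01 × 354.39 = 712.32.
Round up → n = 713.

n = 713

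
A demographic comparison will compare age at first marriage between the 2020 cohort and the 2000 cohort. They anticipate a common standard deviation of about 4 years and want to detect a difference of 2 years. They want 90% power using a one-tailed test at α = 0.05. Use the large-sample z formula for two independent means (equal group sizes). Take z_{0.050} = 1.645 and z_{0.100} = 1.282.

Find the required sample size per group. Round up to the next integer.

n = 69 per group

n = (z_α + z_β)² · (σ₁² + σ₂²) / δ²
  = (1.645 + 1.282)² · (2·4² = 32) / 2²
  = 8.5673 · 32 / 4
  = 68.54
Round up → n = 69 per group.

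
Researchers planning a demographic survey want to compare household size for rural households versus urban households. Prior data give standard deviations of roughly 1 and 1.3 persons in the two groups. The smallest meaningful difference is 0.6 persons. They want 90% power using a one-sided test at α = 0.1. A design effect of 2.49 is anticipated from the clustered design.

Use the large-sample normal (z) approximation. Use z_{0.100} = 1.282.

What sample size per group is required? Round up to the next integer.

n = (z_α + z_β)² · (σ₁² + σ₂²) / δ²
  = (1.282 + 1.282)² · (1² + 1.3² = 2.69) / 0.6²
  = 6.5741 · 2.69 / 0.36
  = 49.12
Design effect: 2.49 × 49.12 = 122.32.
Round up → n = 123 per group.

n = 123 per group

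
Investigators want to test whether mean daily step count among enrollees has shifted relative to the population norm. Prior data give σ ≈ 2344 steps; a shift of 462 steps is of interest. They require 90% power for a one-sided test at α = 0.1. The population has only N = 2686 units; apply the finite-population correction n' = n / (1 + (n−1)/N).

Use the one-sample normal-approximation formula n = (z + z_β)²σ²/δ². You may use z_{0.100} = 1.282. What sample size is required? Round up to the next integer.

n = (z_α + z_β)² · σ² / δ²
  = (1.282 + 1.282)² · 2344² / 462²
  = 6.5741 · 5494336 / 213444
  = 169.23
Finite-population correction (N = 2686): 169.23 / (1 + (169.23 − 1)/2686) = 159.25.
Round up → n = 160.

n = 160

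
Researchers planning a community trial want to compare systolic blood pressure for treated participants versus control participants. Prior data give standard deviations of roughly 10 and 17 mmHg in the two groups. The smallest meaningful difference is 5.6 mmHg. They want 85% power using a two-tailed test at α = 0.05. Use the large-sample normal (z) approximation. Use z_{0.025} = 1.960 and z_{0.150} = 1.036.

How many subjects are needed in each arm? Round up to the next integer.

n = 112 per group

n = (z_{α/2} + z_β)² · (σ₁² + σ₂²) / δ²
  = (1.960 + 1.036)² · (10² + 17² = 389) / 5.6²
  = 8.9760 · 389 / 31.36
  = 111.34
Round up → n = 112 per group.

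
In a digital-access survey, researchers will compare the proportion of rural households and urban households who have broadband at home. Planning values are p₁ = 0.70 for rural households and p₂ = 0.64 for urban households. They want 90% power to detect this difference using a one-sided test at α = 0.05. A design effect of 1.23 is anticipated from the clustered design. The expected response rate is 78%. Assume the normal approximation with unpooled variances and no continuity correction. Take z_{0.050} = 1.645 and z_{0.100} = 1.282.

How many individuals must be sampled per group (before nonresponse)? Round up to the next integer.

n = (z_α + z_β)² · [p₁(1−p₁) + p₂(1−p₂)] / (p₁ − p₂)²
  = (1.645 + 1.282)² · (0.70·0.30 + 0.64·0.36) / (0.06)²
  = (2.927)² · (0.2100 + 0.2304) / 0.0036
  = 8.5673 · 0.4404 / 0.0036
  = 1048.07
Design effect: 1.23 × 1048.07 = 1289.13.
Adjust for 78% response: 1289.13 / 0.78 = 1652.73.
Round up → n = 1653 per group.

n = 1653 per group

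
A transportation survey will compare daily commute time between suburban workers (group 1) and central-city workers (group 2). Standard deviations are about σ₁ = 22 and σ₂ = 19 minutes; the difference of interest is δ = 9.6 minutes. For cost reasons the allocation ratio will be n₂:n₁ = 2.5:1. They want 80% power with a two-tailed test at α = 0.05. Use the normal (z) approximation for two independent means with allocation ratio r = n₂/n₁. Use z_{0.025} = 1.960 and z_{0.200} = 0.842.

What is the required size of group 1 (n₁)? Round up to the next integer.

n₁ = (z_{α/2} + z_β)² · (σ₁² + σ₂²/r) / δ²
   = (1.960 + 0.842)² · (22² + 19²/2.5) / 9.6²
   = 7.8512 · (484 + 144.4) / 92.16
   = 7.8512 · 628.4 / 92.16
   = 53.53
Round up → n₁ = 54; n₂ = r·n₁ = 2.5 × 54 = 135.

n₁ = 54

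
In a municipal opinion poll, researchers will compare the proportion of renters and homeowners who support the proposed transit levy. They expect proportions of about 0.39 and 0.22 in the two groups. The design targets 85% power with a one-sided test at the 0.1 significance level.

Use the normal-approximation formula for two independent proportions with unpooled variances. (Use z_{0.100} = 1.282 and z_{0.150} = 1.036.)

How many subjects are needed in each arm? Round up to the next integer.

n = (z_α + z_β)² · [p₁(1−p₁) + p₂(1−p₂)] / (p₁ − p₂)²
  = (1.282 + 1.036)² · (0.39·0.61 + 0.22·0.78) / (0.17)²
  = (2.318)² · (0.2379 + 0.1716) / 0.0289
  = 5.3731 · 0.4095 / 0.0289
  = 76.13
Round up → n = 77 per group.

n = 77 per group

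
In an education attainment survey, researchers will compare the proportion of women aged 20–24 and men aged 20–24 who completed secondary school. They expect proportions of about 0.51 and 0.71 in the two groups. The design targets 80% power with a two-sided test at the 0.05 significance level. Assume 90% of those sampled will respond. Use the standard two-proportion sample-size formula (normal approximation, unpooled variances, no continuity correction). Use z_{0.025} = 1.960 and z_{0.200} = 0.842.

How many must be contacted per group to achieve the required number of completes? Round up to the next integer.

n = (z_{α/2} + z_β)² · [p₁(1−p₁) + p₂(1−p₂)] / (p₁ − p₂)²
  = (1.960 + 0.842)² · (0.51·0.49 + 0.71·0.29) / (-0.20)²
  = (2.802)² · (0.2499 + 0.2059) / 0.0400
  = 7.8512 · 0.4558 / 0.0400
  = 89.46
Adjust for 90% response: 89.46 / 0.90 = 99.40.
Round up → n = 100 per group.

n = 100 per group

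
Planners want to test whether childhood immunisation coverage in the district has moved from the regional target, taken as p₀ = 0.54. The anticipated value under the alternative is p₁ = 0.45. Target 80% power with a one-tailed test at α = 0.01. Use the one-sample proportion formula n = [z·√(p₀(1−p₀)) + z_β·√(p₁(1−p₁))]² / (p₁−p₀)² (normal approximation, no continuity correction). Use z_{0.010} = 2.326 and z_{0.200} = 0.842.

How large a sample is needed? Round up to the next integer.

n = [z_α·√(p₀q₀) + z_β·√(p₁q₁)]² / (p₁ − p₀)²
  = [2.326·√(0.54·0.46) + 0.842·√(0.45·0.55)]² / (-0.09)²
  = [2.326·0.4984 + 0.842·0.4975]² / 0.0081
  = [1.5782]² / 0.0081
  = 307.48
Round up → n = 308.

n = 308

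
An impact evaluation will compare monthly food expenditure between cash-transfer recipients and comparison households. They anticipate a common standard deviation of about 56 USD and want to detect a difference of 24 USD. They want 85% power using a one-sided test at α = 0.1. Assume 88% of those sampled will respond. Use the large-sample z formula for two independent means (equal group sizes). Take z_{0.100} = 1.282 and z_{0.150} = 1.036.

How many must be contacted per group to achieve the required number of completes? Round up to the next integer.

n = 67 per group

n = (z_α + z_β)² · (σ₁² + σ₂²) / δ²
  = (1.282 + 1.036)² · (2·56² = 6272) / 24²
  = 5.3731 · 6272 / 576
  = 58.51
Adjust for 88% response: 58.51 / 0.88 = 66.49.
Round up → n = 67 per group.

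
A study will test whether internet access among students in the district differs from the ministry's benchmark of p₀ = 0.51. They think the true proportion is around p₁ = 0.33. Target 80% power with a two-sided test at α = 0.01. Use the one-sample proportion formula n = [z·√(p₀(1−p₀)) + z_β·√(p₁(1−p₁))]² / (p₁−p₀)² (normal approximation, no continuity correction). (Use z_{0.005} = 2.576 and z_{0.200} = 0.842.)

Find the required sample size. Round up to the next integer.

n = [z_{α/2}·√(p₀q₀) + z_β·√(p₁q₁)]² / (p₁ − p₀)²
  = [2.576·√(0.51·0.49) + 0.842·√(0.33·0.67)]² / (-0.18)²
  = [2.576·0.4999 + 0.842·0.4702]² / 0.0324
  = [1.6837]² / 0.0324
  = 87.49
Round up → n = 88.

n = 88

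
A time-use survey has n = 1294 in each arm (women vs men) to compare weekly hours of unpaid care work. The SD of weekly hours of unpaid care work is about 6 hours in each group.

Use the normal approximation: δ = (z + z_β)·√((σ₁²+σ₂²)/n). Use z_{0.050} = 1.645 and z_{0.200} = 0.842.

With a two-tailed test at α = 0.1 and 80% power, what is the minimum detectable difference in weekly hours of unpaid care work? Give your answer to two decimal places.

Minimum detectable difference ≈ 0.59 hours

δ = (z_{α/2} + z_β) · √((σ₁²+σ₂²)/n)
  = (1.645 + 0.842) · √(72/1294)
  = 2.487 · √0.05564
  = 2.487 · 0.2359
  = 0.5866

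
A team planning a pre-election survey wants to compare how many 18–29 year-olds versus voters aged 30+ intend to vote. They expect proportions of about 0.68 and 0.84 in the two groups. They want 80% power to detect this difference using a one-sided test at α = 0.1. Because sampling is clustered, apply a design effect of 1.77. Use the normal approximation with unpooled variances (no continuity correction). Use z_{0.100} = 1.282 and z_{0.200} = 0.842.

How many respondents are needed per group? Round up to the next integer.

n = (z_α + z_β)² · [p₁(1−p₁) + p₂(1−p₂)] / (p₁ − p₂)²
  = (1.282 + 0.842)² · (0.68·0.32 + 0.84·0.16) / (-0.16)²
  = (2.124)² · (0.2176 + 0.1344) / 0.0256
  = 4.5114 · 0.3520 / 0.0256
  = 62.03
Design effect: 1.77 × 62.03 = 109.80.
Round up → n = 110 per group.

n = 110 per group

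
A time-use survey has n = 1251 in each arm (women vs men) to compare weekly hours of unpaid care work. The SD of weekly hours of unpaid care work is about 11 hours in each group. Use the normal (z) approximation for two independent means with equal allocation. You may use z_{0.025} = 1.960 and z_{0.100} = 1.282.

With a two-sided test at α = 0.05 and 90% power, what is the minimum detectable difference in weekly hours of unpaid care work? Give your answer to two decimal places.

Minimum detectable difference ≈ 1.43 hours

δ = (z_{α/2} + z_β) · √((σ₁²+σ₂²)/n)
  = (1.960 + 1.282) · √(242/1251)
  = 3.242 · √0.19345
  = 3.242 · 0.4398
  = 1.4259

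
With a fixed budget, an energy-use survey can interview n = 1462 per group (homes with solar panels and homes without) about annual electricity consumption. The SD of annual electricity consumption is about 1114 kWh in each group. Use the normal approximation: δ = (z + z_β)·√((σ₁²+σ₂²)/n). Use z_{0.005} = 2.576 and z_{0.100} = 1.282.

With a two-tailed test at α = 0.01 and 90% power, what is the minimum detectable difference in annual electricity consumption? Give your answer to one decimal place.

δ = (z_{α/2} + z_β) · √((σ₁²+σ₂²)/n)
  = (2.576 + 1.282) · √(2481992/1462)
  = 3.858 · √1697.7
  = 3.858 · 41.2028
  = 158.9603

Minimum detectable difference ≈ 159.0 kWh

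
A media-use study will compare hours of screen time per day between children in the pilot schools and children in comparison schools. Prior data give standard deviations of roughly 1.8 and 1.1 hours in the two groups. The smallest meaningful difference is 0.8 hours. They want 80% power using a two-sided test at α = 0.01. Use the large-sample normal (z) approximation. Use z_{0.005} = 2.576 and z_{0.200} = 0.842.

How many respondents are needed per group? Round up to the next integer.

n = (z_{α/2} + z_β)² · (σ₁² + σ₂²) / δ²
  = (2.576 + 0.842)² · (1.8² + 1.1² = 4.45) / 0.8²
  = 11.6827 · 4.45 / 0.64
  = 81.23
Round up → n = 82 per group.

n = 82 per group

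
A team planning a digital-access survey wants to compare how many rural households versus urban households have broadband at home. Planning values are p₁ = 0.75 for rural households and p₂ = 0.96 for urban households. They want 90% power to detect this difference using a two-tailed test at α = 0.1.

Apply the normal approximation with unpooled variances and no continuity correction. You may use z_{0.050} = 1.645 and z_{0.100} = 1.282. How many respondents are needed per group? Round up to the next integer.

n = 44 per group

n = (z_{α/2} + z_β)² · [p₁(1−p₁) + p₂(1−p₂)] / (p₁ − p₂)²
  = (1.645 + 1.282)² · (0.75·0.25 + 0.96·0.04) / (-0.21)²
  = (2.927)² · (0.1875 + 0.0384) / 0.0441
  = 8.5673 · 0.2259 / 0.0441
  = 43.89
Round up → n = 44 per group.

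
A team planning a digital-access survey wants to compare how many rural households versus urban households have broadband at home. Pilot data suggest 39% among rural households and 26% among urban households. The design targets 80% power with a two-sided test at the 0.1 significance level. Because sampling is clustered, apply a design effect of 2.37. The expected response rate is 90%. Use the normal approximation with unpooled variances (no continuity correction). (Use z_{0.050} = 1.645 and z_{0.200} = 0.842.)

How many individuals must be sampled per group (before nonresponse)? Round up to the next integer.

n = (z_{α/2} + z_β)² · [p₁(1−p₁) + p₂(1−p₂)] / (p₁ − p₂)²
  = (1.645 + 0.842)² · (0.39·0.61 + 0.26·0.74) / (0.13)²
  = (2.487)² · (0.2379 + 0.1924) / 0.0169
  = 6.1852 · 0.4303 / 0.0169
  = 157.48
Design effect: 2.37 × 157.48 = 373.24.
Adjust for 90% response: 373.24 / 0.90 = 414.71.
Round up → n = 415 per group.

n = 415 per group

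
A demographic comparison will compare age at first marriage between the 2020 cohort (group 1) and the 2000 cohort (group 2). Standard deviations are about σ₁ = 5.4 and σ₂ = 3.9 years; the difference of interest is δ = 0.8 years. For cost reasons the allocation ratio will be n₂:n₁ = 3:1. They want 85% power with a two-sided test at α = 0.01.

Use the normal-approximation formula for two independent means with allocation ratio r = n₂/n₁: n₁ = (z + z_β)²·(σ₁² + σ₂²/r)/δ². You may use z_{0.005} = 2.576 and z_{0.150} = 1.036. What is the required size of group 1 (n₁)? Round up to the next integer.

n₁ = 698

n₁ = (z_{α/2} + z_β)² · (σ₁² + σ₂²/r) / δ²
   = (2.576 + 1.036)² · (5.4² + 3.9²/3) / 0.8²
   = 13.0465 · (29.16 + 5.07) / 0.64
   = 13.0465 · 34.23 / 0.64
   = 697.79
Round up → n₁ = 698; n₂ = r·n₁ = 3 × 698 = 2094.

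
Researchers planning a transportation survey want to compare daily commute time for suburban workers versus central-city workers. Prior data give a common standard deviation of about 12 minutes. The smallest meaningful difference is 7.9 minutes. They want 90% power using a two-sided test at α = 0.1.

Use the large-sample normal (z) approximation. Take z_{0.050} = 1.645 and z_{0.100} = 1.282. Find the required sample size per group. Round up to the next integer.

n = (z_{α/2} + z_β)² · (σ₁² + σ₂²) / δ²
  = (1.645 + 1.282)² · (2·12² = 288) / 7.9²
  = 8.5673 · 288 / 62.41
  = 39.54
Round up → n = 40 per group.

n = 40 per group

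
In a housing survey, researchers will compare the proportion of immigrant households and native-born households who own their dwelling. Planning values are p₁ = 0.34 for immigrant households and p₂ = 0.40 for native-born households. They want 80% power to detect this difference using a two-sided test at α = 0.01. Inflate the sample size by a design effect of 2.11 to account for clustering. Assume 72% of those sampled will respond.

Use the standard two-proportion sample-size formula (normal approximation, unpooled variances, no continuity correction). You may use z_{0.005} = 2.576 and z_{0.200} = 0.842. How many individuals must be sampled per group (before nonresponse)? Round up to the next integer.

n = (z_{α/2} + z_β)² · [p₁(1−p₁) + p₂(1−p₂)] / (p₁ − p₂)²
  = (2.576 + 0.842)² · (0.34·0.66 + 0.40·0.60) / (-0.06)²
  = (3.418)² · (0.2244 + 0.2400) / 0.0036
  = 11.6827 · 0.4644 / 0.0036
  = 1507.07
Design effect: 2.11 × 1507.07 = 3179.92.
Adjust for 72% response: 3179.92 / 0.72 = 4416.56.
Round up → n = 4417 per group.

n = 4417 per group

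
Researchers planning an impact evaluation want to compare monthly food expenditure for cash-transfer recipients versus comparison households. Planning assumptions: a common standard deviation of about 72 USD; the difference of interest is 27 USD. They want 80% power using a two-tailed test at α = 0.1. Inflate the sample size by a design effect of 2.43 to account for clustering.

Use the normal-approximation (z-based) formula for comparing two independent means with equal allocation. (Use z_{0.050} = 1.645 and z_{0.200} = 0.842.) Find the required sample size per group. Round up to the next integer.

n = 214 per group

n = (z_{α/2} + z_β)² · (σ₁² + σ₂²) / δ²
  = (1.645 + 0.842)² · (2·72² = 10368) / 27²
  = 6.1852 · 10368 / 729
  = 87.97
Design effect: 2.43 × 87.97 = 213.76.
Round up → n = 214 per group.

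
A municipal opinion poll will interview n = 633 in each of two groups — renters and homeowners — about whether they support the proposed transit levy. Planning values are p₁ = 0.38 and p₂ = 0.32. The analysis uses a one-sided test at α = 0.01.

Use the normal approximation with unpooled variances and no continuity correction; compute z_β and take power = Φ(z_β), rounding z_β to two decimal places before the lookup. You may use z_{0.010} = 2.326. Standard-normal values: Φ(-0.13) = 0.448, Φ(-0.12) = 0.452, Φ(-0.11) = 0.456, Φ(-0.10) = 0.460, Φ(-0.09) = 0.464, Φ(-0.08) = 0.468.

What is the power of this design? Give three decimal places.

z_β = |p₁−p₂|·√(n/[p₁q₁+p₂q₂]) − z_α
    = 0.06 · √(633/0.4532) − 2.326
    = 0.06 · 37.3729 − 2.326
    = 2.2424 − 2.326 = -0.0836 → -0.08
Power = Φ(-0.08) = 0.468.

Power ≈ 0.468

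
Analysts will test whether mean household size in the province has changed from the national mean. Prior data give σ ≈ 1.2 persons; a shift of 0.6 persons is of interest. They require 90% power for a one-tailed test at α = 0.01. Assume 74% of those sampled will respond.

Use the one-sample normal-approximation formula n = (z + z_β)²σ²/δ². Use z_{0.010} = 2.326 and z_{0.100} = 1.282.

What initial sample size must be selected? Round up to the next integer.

n = 71

n = (z_α + z_β)² · σ² / δ²
  = (2.326 + 1.282)² · 1.2² / 0.6²
  = 13.0177 · 1.44 / 0.36
  = 52.07
Adjust for 74% response: 52.07 / 0.74 = 70.37.
Round up → n = 71.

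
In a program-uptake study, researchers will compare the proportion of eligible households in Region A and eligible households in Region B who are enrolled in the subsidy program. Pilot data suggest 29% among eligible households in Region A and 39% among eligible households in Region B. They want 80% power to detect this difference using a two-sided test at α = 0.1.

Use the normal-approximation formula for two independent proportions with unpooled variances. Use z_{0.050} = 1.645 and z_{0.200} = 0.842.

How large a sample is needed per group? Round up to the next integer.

n = 275 per group

n = (z_{α/2} + z_β)² · [p₁(1−p₁) + p₂(1−p₂)] / (p₁ − p₂)²
  = (1.645 + 0.842)² · (0.29·0.71 + 0.39·0.61) / (-0.10)²
  = (2.487)² · (0.2059 + 0.2379) / 0.0100
  = 6.1852 · 0.4438 / 0.0100
  = 274.50
Round up → n = 275 per group.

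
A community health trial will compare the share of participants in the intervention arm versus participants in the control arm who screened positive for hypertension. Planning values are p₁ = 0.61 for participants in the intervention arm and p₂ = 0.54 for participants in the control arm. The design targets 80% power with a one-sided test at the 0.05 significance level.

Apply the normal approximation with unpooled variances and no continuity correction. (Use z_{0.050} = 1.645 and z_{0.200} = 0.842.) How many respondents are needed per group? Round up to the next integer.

n = (z_α + z_β)² · [p₁(1−p₁) + p₂(1−p₂)] / (p₁ − p₂)²
  = (1.645 + 0.842)² · (0.61·0.39 + 0.54·0.46) / (0.07)²
  = (2.487)² · (0.2379 + 0.2484) / 0.0049
  = 6.1852 · 0.4863 / 0.0049
  = 613.85
Round up → n = 614 per group.

n = 614 per group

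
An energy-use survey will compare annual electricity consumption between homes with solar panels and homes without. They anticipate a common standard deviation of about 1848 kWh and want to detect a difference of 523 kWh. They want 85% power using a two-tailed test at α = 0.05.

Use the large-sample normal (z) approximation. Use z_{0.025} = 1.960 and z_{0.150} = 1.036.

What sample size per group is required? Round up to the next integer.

n = (z_{α/2} + z_β)² · (σ₁² + σ₂²) / δ²
  = (1.960 + 1.036)² · (2·1848² = 6830208) / 523²
  = 8.9760 · 6830208 / 273529
  = 224.14
Round up → n = 225 per group.

n = 225 per group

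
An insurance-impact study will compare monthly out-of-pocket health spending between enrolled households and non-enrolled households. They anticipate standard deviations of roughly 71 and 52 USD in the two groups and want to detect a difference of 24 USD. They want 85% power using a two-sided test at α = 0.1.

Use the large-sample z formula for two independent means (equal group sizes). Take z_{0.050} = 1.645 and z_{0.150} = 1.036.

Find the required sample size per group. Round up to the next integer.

n = (z_{α/2} + z_β)² · (σ₁² + σ₂²) / δ²
  = (1.645 + 1.036)² · (71² + 52² = 7745) / 24²
  = 7.1878 · 7745 / 576
  = 96.65
Round up → n = 97 per group.

n = 97 per group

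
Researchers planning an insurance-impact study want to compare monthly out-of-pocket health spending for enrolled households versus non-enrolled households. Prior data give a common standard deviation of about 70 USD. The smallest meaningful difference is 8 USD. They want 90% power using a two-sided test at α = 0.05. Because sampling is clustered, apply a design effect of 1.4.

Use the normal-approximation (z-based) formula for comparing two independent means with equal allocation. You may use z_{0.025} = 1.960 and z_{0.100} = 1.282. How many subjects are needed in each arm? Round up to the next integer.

n = 2254 per group

n = (z_{α/2} + z_β)² · (σ₁² + σ₂²) / δ²
  = (1.960 + 1.282)² · (2·70² = 9800) / 8²
  = 10.5106 · 9800 / 64
  = 1609.43
Design effect: 1.4 × 1609.43 = 2253.20.
Round up → n = 2254 per group.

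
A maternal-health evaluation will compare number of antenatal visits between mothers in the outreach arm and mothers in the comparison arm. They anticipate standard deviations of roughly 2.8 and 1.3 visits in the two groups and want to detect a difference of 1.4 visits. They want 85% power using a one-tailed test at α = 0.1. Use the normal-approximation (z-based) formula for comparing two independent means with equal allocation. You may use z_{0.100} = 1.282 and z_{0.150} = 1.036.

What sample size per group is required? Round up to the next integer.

n = 27 per group

n = (z_α + z_β)² · (σ₁² + σ₂²) / δ²
  = (1.282 + 1.036)² · (2.8² + 1.3² = 9.53) / 1.4²
  = 5.3731 · 9.53 / 1.96
  = 26.13
Round up → n = 27 per group.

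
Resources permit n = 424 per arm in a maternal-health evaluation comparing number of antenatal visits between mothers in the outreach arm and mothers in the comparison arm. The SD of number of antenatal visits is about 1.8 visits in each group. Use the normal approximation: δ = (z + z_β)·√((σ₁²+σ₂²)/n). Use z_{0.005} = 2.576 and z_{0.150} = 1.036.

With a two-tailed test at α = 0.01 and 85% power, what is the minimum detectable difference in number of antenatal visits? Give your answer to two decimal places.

δ = (z_{α/2} + z_β) · √((σ₁²+σ₂²)/n)
  = (2.576 + 1.036) · √(6.48/424)
  = 3.612 · √0.01528
  = 3.612 · 0.1236
  = 0.4465

Minimum detectable difference ≈ 0.45 visits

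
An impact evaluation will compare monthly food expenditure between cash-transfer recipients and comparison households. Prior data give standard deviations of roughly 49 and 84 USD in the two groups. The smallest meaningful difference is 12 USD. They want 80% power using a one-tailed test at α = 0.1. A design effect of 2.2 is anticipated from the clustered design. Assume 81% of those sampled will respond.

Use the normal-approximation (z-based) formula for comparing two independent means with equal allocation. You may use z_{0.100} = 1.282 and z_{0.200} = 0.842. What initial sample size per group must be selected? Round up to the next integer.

n = 805 per group

n = (z_α + z_β)² · (σ₁² + σ₂²) / δ²
  = (1.282 + 0.842)² · (49² + 84² = 9457) / 12²
  = 4.5114 · 9457 / 144
  = 296.28
Design effect: 2.2 × 296.28 = 651.81.
Adjust for 81% response: 651.81 / 0.81 = 804.71.
Round up → n = 805 per group.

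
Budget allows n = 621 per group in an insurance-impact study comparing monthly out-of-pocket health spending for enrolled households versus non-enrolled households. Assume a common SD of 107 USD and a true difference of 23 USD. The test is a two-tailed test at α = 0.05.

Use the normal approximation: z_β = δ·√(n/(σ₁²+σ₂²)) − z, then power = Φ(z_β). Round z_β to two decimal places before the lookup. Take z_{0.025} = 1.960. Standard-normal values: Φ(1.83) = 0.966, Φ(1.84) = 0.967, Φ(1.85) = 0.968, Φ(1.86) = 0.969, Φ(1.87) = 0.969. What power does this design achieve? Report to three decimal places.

z_β = δ·√(n/(σ₁²+σ₂²)) − z_{α/2}
    = 23 · √(621/22898) − 1.960
    = 23 · 0.16468 − 1.960
    = 3.7877 − 1.960 = 1.8277 → 1.83
Power = Φ(1.83) = 0.966.

Power ≈ 0.966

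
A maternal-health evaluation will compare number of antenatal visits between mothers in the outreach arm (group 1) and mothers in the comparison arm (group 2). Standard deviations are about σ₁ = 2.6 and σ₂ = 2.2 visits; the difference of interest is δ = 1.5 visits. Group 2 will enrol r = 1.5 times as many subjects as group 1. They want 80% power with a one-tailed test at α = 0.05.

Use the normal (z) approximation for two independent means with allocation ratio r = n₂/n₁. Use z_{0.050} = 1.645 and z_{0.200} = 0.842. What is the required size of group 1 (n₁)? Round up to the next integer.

n₁ = 28

n₁ = (z_α + z_β)² · (σ₁² + σ₂²/r) / δ²
   = (1.645 + 0.842)² · (2.6² + 2.2²/1.5) / 1.5²
   = 6.1852 · (6.76 + 3.2267) / 2.25
   = 6.1852 · 9.9867 / 2.25
   = 27.45
Round up → n₁ = 28; n₂ = r·n₁ = 1.5 × 28 = 42.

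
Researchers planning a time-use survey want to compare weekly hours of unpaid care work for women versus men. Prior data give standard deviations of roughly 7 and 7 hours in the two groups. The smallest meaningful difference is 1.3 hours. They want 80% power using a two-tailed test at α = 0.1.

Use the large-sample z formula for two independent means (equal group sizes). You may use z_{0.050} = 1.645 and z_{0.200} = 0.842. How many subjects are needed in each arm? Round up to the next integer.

n = 359 per group

n = (z_{α/2} + z_β)² · (σ₁² + σ₂²) / δ²
  = (1.645 + 0.842)² · (7² + 7² = 98) / 1.3²
  = 6.1852 · 98 / 1.69
  = 358.67
Round up → n = 359 per group.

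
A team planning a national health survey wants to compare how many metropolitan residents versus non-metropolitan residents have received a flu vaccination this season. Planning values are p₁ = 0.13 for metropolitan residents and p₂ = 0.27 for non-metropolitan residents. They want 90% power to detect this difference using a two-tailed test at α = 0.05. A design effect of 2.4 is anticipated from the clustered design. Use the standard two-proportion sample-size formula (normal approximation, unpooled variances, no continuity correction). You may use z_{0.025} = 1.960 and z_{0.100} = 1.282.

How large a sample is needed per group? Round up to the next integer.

n = 400 per group

n = (z_{α/2} + z_β)² · [p₁(1−p₁) + p₂(1−p₂)] / (p₁ − p₂)²
  = (1.960 + 1.282)² · (0.13·0.87 + 0.27·0.73) / (-0.14)²
  = (3.242)² · (0.1131 + 0.1971) / 0.0196
  = 10.5106 · 0.3102 / 0.0196
  = 166.35
Design effect: 2.4 × 166.35 = 399.23.
Round up → n = 400 per group.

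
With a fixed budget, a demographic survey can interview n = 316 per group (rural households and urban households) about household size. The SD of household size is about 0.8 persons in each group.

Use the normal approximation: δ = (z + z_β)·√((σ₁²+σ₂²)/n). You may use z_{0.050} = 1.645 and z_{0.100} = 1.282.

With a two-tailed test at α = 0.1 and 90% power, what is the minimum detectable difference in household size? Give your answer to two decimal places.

Minimum detectable difference ≈ 0.19 persons

δ = (z_{α/2} + z_β) · √((σ₁²+σ₂²)/n)
  = (1.645 + 1.282) · √(1.28/316)
  = 2.927 · √0.00405
  = 2.927 · 0.0636
  = 0.1863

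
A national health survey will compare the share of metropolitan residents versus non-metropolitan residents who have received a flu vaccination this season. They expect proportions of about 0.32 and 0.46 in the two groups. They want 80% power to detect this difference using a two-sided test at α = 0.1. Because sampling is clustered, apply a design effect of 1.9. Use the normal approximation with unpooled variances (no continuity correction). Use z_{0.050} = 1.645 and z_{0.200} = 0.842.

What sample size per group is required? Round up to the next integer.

n = 280 per group

n = (z_{α/2} + z_β)² · [p₁(1−p₁) + p₂(1−p₂)] / (p₁ − p₂)²
  = (1.645 + 0.842)² · (0.32·0.68 + 0.46·0.54) / (-0.14)²
  = (2.487)² · (0.2176 + 0.2484) / 0.0196
  = 6.1852 · 0.4660 / 0.0196
  = 147.06
Design effect: 1.9 × 147.06 = 279.41.
Round up → n = 280 per group.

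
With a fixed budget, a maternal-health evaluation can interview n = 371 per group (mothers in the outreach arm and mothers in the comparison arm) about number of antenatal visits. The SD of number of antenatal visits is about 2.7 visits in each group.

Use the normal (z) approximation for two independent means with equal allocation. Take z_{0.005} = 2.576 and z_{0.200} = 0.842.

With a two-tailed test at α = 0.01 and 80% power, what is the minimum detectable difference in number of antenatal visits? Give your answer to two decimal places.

δ = (z_{α/2} + z_β) · √((σ₁²+σ₂²)/n)
  = (2.576 + 0.842) · √(14.58/371)
  = 3.418 · √0.0393
  = 3.418 · 0.1982
  = 0.6776

Minimum detectable difference ≈ 0.68 visits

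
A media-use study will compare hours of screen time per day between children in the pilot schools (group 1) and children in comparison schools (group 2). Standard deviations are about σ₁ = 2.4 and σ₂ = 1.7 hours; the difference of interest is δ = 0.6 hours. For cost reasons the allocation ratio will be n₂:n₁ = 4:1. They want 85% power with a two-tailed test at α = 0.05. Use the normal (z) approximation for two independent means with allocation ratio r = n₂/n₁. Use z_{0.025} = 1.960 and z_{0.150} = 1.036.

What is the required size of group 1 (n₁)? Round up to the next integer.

n₁ = (z_{α/2} + z_β)² · (σ₁² + σ₂²/r) / δ²
   = (1.960 + 1.036)² · (2.4² + 1.7²/4) / 0.6²
   = 8.9760 · (5.76 + 0.7225) / 0.36
   = 8.9760 · 6.4825 / 0.36
   = 161.63
Round up → n₁ = 162; n₂ = r·n₁ = 4 × 162 = 648.

n₁ = 162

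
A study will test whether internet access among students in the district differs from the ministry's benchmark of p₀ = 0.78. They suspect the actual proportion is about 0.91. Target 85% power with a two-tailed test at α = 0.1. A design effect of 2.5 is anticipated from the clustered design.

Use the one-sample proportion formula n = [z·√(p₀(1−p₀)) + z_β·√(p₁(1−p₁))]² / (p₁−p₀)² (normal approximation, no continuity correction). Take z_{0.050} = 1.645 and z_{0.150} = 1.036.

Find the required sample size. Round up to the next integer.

n = 142

n = [z_{α/2}·√(p₀q₀) + z_β·√(p₁q₁)]² / (p₁ − p₀)²
  = [1.645·√(0.78·0.22) + 1.036·√(0.91·0.09)]² / (0.13)²
  = [1.645·0.4142 + 1.036·0.2862]² / 0.0169
  = [0.9779]² / 0.0169
  = 56.59
Design effect: 2.5 × 56.59 = 141.47.
Round up → n = 142.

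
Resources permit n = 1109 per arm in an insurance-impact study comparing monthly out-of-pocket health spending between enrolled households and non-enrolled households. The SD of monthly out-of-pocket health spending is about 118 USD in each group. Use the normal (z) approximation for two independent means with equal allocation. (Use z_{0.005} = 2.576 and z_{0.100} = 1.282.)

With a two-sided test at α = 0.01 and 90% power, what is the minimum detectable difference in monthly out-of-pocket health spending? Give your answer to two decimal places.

δ = (z_{α/2} + z_β) · √((σ₁²+σ₂²)/n)
  = (2.576 + 1.282) · √(27848/1109)
  = 3.858 · √25.1109
  = 3.858 · 5.0111
  = 19.3327

Minimum detectable difference ≈ 19.33 USD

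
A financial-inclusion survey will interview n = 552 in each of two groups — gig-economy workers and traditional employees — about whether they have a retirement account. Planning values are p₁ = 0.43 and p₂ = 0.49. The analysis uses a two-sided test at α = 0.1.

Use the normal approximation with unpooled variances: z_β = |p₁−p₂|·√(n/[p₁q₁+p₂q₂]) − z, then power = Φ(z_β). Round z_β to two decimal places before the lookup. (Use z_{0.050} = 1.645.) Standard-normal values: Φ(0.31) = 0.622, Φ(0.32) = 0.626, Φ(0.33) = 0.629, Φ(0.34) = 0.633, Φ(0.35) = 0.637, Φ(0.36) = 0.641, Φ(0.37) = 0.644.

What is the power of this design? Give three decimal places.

z_β = |p₁−p₂|·√(n/[p₁q₁+p₂q₂]) − z_{α/2}
    = 0.06 · √(552/0.4950) − 1.645
    = 0.06 · 33.3939 − 1.645
    = 2.0036 − 1.645 = 0.3586 → 0.36
Power = Φ(0.36) = 0.641.

Power ≈ 0.641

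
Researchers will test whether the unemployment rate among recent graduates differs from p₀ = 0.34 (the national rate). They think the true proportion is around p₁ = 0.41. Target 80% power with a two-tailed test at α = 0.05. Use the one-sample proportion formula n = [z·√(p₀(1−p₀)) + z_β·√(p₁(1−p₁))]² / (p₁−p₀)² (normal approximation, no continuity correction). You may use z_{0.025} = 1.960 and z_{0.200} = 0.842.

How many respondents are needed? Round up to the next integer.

n = 368

n = [z_{α/2}·√(p₀q₀) + z_β·√(p₁q₁)]² / (p₁ − p₀)²
  = [1.960·√(0.34·0.66) + 0.842·√(0.41·0.59)]² / (0.07)²
  = [1.960·0.4737 + 0.842·0.4918]² / 0.0049
  = [1.3426]² / 0.0049
  = 367.87
Round up → n = 368.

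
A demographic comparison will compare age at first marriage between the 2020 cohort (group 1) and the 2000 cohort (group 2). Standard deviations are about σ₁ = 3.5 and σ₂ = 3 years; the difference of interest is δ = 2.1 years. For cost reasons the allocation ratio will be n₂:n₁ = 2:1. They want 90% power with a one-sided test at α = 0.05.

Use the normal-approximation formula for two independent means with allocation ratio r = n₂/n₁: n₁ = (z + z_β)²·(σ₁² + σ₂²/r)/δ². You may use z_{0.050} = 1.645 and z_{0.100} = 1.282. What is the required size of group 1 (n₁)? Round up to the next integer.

n₁ = (z_α + z_β)² · (σ₁² + σ₂²/r) / δ²
   = (1.645 + 1.282)² · (3.5² + 3²/2) / 2.1²
   = 8.5673 · (12.25 + 4.5) / 4.41
   = 8.5673 · 16.75 / 4.41
   = 32.54
Round up → n₁ = 33; n₂ = r·n₁ = 2 × 33 = 66.

n₁ = 33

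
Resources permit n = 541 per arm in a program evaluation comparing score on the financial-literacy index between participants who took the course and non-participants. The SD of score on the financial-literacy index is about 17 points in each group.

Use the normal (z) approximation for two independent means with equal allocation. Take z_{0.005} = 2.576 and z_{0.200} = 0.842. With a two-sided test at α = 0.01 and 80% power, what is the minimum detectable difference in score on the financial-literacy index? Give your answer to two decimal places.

δ = (z_{α/2} + z_β) · √((σ₁²+σ₂²)/n)
  = (2.576 + 0.842) · √(578/541)
  = 3.418 · √1.0684
  = 3.418 · 1.0336
  = 3.5329

Minimum detectable difference ≈ 3.53 points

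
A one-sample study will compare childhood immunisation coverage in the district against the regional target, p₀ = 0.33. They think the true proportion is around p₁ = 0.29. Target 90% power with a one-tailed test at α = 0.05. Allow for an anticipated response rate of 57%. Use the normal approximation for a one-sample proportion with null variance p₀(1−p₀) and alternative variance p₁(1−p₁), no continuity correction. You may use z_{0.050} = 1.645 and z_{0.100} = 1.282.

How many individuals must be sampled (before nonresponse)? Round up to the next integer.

n = [z_α·√(p₀q₀) + z_β·√(p₁q₁)]² / (p₁ − p₀)²
  = [1.645·√(0.33·0.67) + 1.282·√(0.29·0.71)]² / (-0.04)²
  = [1.645·0.4702 + 1.282·0.4538]² / 0.0016
  = [1.3552]² / 0.0016
  = 1147.89
Adjust for 57% response: 1147.89 / 0.57 = 2013.85.
Round up → n = 2014.

n = 2014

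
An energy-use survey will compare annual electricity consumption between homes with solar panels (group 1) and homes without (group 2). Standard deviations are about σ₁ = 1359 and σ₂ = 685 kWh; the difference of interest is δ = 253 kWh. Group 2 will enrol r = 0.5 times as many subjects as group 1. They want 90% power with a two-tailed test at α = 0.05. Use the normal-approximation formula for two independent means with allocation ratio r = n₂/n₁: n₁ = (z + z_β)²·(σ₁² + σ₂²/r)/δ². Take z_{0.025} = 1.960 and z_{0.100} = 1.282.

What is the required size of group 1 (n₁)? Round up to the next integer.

n₁ = (z_{α/2} + z_β)² · (σ₁² + σ₂²/r) / δ²
   = (1.960 + 1.282)² · (1359² + 685²/0.5) / 253²
   = 10.5106 · (1846881 + 938450) / 64009
   = 10.5106 · 2785331 / 64009
   = 457.36
Round up → n₁ = 458; n₂ = r·n₁ = 0.5 × 458 = 229.

n₁ = 458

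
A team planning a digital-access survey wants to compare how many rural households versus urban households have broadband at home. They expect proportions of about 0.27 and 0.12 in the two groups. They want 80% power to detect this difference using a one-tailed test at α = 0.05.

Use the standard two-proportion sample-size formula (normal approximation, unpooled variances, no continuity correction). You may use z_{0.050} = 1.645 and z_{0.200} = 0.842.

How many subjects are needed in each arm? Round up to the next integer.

n = 84 per group

n = (z_α + z_β)² · [p₁(1−p₁) + p₂(1−p₂)] / (p₁ − p₂)²
  = (1.645 + 0.842)² · (0.27·0.73 + 0.12·0.88) / (0.15)²
  = (2.487)² · (0.1971 + 0.1056) / 0.0225
  = 6.1852 · 0.3027 / 0.0225
  = 83.21
Round up → n = 84 per group.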